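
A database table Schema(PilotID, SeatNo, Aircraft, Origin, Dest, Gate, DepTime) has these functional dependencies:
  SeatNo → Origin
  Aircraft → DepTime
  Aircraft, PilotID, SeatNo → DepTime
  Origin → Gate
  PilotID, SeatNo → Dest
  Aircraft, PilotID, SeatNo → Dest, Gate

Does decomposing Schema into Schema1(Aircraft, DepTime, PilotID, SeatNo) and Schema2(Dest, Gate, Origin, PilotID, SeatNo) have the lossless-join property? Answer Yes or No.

Yes

The shared attributes are {PilotID, SeatNo} and {PilotID, SeatNo}⁺ = {Dest, Gate, Origin, PilotID, SeatNo}.
Since Schema2 ⊆ {Dest, Gate, Origin, PilotID, SeatNo}, the intersection is a superkey of Schema2; the decomposition is lossless.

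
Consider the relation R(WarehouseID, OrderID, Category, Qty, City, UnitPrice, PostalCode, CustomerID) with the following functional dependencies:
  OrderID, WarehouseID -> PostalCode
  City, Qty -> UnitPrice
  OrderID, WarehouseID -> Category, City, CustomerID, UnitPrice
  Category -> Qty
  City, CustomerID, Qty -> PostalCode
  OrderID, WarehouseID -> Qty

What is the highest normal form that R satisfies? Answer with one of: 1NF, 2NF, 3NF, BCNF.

2NF

Candidate key: {OrderID, WarehouseID}. Prime attributes: {OrderID, WarehouseID}.
For City, Qty -> UnitPrice we have {City, Qty}⁺ = {City, Qty, UnitPrice}; {City, Qty} is not a superkey, so BCNF fails.
City, Qty -> UnitPrice has non-prime {UnitPrice} on the right and a non-superkey on the left, so 3NF fails.
No non-prime attribute depends on a proper subset of any candidate key, so 2NF holds.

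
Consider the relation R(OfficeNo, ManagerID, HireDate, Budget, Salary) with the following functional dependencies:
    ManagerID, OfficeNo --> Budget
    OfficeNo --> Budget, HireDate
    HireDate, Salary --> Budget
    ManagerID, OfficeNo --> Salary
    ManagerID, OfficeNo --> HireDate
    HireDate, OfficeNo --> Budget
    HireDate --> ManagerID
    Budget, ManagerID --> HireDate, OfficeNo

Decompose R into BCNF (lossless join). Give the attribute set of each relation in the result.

Candidate keys of the original relation: {Budget, HireDate}, {Budget, ManagerID}, {HireDate, Salary}, {OfficeNo}.
In {Budget, HireDate, ManagerID, OfficeNo, Salary}, {HireDate} is not a superkey ({HireDate}⁺ restricted to this set is {HireDate, ManagerID}), so split on HireDate --> ManagerID into {HireDate, ManagerID} and {Budget, HireDate, OfficeNo, Salary}.
{HireDate, ManagerID} is in BCNF.
{Budget, HireDate, OfficeNo, Salary} is in BCNF.

{Budget, HireDate, OfficeNo, Salary}; {HireDate, ManagerID}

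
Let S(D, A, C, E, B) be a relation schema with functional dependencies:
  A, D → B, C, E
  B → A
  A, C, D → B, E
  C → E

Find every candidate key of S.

No FD produces {D}, so it must be in every candidate key.
Closure of {A, D} is {A, B, C, D, E}, the whole schema; {A, D} is a candidate key.
Closure of {B, D} is {A, B, C, D, E}, the whole schema; {B, D} is a candidate key.
Any other superkey properly contains one of these, so there are no further candidate keys.

{A, D}, {B, D}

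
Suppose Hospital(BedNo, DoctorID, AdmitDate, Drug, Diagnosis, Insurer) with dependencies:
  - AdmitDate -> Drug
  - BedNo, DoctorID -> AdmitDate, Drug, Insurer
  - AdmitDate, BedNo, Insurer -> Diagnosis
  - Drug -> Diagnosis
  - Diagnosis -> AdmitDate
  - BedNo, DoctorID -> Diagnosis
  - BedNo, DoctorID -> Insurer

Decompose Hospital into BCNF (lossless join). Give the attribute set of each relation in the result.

Candidate key of the original relation: {BedNo, DoctorID}.
{AdmitDate, BedNo, Diagnosis, DoctorID, Drug, Insurer}: {AdmitDate} determines {AdmitDate, Diagnosis, Drug} here but is not a superkey — split on AdmitDate -> Diagnosis, Drug, giving {AdmitDate, Diagnosis, Drug} and {AdmitDate, BedNo, DoctorID, Insurer}.
{AdmitDate, Diagnosis, Drug} has no BCNF violation.
{AdmitDate, BedNo, DoctorID, Insurer} has no BCNF violation.

{AdmitDate, BedNo, DoctorID, Insurer}; {AdmitDate, Diagnosis, Drug}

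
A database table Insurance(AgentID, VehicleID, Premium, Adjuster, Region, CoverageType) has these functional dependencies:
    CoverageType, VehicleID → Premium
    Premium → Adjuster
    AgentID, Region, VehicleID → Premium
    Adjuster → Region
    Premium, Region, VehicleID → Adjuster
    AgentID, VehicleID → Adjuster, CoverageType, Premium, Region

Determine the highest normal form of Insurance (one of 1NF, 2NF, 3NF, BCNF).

Candidate key: {AgentID, VehicleID}. Prime attributes: {AgentID, VehicleID}.
For CoverageType, VehicleID → Premium we have {CoverageType, VehicleID}⁺ = {Adjuster, CoverageType, Premium, Region, VehicleID}; {CoverageType, VehicleID} is not a superkey, so BCNF fails.
Because {Premium} is non-prime and the left side of CoverageType, VehicleID → Premium is not a superkey, the relation is not in 3NF.
Checking every proper subset of each key, none determines a non-prime attribute — 2NF is satisfied.

2NF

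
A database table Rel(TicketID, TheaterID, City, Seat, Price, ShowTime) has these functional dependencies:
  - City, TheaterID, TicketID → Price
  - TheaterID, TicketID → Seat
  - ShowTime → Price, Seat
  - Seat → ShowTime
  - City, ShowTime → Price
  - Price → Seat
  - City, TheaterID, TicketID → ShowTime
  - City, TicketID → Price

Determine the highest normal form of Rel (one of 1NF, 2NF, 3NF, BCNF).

1NF

Candidate key: {City, TheaterID, TicketID}. Prime attributes: {City, TheaterID, TicketID}.
TheaterID, TicketID → Seat breaks BCNF: {TheaterID, TicketID}⁺ = {Price, Seat, ShowTime, TheaterID, TicketID}, so {TheaterID, TicketID} is not a superkey.
TheaterID, TicketID → Seat determines the non-prime attribute {Seat} from a non-superkey — 3NF is violated.
{City, TicketID} is a proper subset of the key {City, TheaterID, TicketID}, and {City, TicketID}⁺ contains the non-prime attributes {Price, Seat, ShowTime} — a partial dependency, so 2NF is violated.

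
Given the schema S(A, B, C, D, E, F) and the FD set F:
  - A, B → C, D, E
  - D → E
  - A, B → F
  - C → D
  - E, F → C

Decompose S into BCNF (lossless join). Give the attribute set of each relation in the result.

Candidate key of the original relation: {A, B}.
In {A, B, C, D, E, F}, {D} is not a superkey ({D}⁺ restricted to this set is {D, E}), so split on D → E into {D, E} and {A, B, C, D, F}.
{D, E} is in BCNF.
In {A, B, C, D, F}, {C} is not a superkey ({C}⁺ restricted to this set is {C, D}), so split on C → D into {C, D} and {A, B, C, F}.
{C, D} is in BCNF.
{A, B, C, F} is in BCNF.

{A, B, C, F}; {C, D}; {D, E}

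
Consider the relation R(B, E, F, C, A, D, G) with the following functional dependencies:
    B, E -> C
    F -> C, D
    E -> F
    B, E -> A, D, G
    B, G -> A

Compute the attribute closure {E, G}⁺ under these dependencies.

Start with {E, G}.
E -> F applies; add {F} → now {E, F, G}.
F -> C, D applies; add {C, D} → now {C, D, E, F, G}.
No further FD applies.

{C, D, E, F, G}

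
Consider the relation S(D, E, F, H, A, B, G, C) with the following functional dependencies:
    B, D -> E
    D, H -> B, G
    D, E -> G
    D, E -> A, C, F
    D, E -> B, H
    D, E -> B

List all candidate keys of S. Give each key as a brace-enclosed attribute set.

{B, D}, {D, E}, {D, H}

Attributes never on any right-hand side: {D} — every candidate key must contain it.
{B, D}⁺ = {A, B, C, D, E, F, G, H}, which is every attribute, so {B, D} is a candidate key.
{D, E}⁺ = {A, B, C, D, E, F, G, H}, which is every attribute, so {D, E} is a candidate key.
{D, H}⁺ = {A, B, C, D, E, F, G, H}, which is every attribute, so {D, H} is a candidate key.
Any other superkey properly contains one of these, so there are no further candidate keys.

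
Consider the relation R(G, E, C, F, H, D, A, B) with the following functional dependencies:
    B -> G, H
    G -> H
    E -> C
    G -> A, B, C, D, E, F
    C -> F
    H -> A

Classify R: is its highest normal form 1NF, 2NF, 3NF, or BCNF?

2NF

Candidate keys: {B}, {G}. Prime attributes: {B, G}.
For E -> C we have {E}⁺ = {C, E, F}; {E} is not a superkey, so BCNF fails.
Because {C} is non-prime and the left side of E -> C is not a superkey, the relation is not in 3NF.
With only single-attribute keys there can be no partial dependency, so 2NF holds.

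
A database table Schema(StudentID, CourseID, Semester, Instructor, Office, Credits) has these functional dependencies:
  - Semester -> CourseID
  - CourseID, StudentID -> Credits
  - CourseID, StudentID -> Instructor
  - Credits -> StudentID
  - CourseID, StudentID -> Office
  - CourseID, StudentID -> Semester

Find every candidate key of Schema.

Closure of {CourseID, Credits} is {CourseID, Credits, Instructor, Office, Semester, StudentID}, the whole schema; {CourseID, Credits} is a candidate key.
Closure of {CourseID, StudentID} is {CourseID, Credits, Instructor, Office, Semester, StudentID}, the whole schema; {CourseID, StudentID} is a candidate key.
Closure of {Credits, Semester} is {CourseID, Credits, Instructor, Office, Semester, StudentID}, the whole schema; {Credits, Semester} is a candidate key.
Closure of {Semester, StudentID} is {CourseID, Credits, Instructor, Office, Semester, StudentID}, the whole schema; {Semester, StudentID} is a candidate key.
No proper subset of any of these is a key, and no other minimal superkey exists.

{CourseID, Credits}, {CourseID, StudentID}, {Credits, Semester}, {Semester, StudentID}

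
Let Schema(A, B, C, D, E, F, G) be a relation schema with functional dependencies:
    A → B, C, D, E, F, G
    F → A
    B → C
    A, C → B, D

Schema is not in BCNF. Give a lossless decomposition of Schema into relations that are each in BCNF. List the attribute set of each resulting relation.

Candidate keys of the original relation: {A}, {F}.
Within {A, B, C, D, E, F, G}: {B}⁺ ∩ {A, B, C, D, E, F, G} = {B, C}, not the whole set, so B → C violates BCNF; decompose into {B, C} and {A, B, D, E, F, G}.
{B, C} has no BCNF violation.
{A, B, D, E, F, G} has no BCNF violation.

{A, B, D, E, F, G}; {B, C}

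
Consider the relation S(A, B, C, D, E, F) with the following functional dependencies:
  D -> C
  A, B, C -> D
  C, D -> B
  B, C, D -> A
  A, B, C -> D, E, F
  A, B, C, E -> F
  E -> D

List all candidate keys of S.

{A, B, C}, {D}, {E}

{D}⁺ = {A, B, C, D, E, F}, which is every attribute, so {D} is a candidate key.
{E}⁺ = {A, B, C, D, E, F}, which is every attribute, so {E} is a candidate key.
{A, B, C}⁺ = {A, B, C, D, E, F}, which is every attribute, so {A, B, C} is a candidate key.
Any other superkey properly contains one of these, so there are no further candidate keys.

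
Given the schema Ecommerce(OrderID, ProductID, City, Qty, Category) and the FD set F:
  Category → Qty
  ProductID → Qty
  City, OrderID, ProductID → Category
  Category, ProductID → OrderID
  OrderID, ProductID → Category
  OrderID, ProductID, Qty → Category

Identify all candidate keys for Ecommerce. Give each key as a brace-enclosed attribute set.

{Category, City, ProductID}, {City, OrderID, ProductID}

No FD produces {City, ProductID}, so they must be in every candidate key.
Closure of {Category, City, ProductID} is {Category, City, OrderID, ProductID, Qty}, the whole schema; {Category, City, ProductID} is a candidate key.
Closure of {City, OrderID, ProductID} is {Category, City, OrderID, ProductID, Qty}, the whole schema; {City, OrderID, ProductID} is a candidate key.
Any other superkey properly contains one of these, so there are no further candidate keys.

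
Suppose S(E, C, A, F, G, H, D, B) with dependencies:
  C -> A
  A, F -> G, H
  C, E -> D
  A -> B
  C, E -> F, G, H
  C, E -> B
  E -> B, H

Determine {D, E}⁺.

Start with {D, E}.
E -> B, H applies; add {B, H} → now {B, D, E, H}.
No further FD applies.

{B, D, E, H}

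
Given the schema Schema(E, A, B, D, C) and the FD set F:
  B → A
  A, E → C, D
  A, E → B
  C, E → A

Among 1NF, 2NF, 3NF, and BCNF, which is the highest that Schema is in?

Candidate keys: {A, E}, {B, E}, {C, E}. Prime attributes: {A, B, C, E}.
B → A breaks BCNF: {B}⁺ = {A, B}, so {B} is not a superkey.
But every attribute on its right side ({A}) is prime, and the same holds for every other non-superkey FD, so 3NF still holds.

3NF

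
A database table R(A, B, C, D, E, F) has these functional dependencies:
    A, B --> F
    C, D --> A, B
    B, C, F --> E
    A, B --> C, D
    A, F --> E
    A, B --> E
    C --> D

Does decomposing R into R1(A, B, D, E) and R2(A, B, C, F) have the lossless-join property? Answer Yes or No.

The shared attributes are {A, B} and {A, B}⁺ = {A, B, C, D, E, F}.
R1 is contained in that closure, so R1 ∩ R2 --> R1 holds and the join is lossless.

Yes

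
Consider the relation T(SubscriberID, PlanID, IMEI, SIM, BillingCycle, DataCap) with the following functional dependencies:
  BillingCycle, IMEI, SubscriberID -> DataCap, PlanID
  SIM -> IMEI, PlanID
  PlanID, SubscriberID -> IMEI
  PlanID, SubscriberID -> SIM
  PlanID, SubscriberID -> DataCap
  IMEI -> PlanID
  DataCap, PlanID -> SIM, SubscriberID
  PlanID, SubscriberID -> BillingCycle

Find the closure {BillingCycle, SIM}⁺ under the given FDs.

{BillingCycle, IMEI, PlanID, SIM}

Start with {BillingCycle, SIM}.
SIM -> IMEI, PlanID applies; add {IMEI, PlanID} → now {BillingCycle, IMEI, PlanID, SIM}.
No further FD applies.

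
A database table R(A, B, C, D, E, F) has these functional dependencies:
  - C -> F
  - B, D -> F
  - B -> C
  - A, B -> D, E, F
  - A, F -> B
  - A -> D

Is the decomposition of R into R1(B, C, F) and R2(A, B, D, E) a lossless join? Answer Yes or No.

R1 ∩ R2 = {B}; its closure under F is {B, C, F}.
This includes all of R1, so the common attributes are a superkey of R1 — the join is lossless.

Yes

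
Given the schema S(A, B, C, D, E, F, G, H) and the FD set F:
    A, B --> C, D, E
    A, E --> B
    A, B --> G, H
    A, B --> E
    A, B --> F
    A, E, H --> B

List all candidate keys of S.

No FD produces {A}, so it must be in every candidate key.
Closure of {A, B} is {A, B, C, D, E, F, G, H}, the whole schema; {A, B} is a candidate key.
Closure of {A, E} is {A, B, C, D, E, F, G, H}, the whole schema; {A, E} is a candidate key.
No proper subset of any of these is a key, and no other minimal superkey exists.

{A, B}, {A, E}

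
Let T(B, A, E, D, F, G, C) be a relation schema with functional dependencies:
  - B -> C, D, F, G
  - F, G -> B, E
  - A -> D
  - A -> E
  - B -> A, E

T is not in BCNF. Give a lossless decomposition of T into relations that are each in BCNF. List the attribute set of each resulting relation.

{A, B, C, F, G}; {A, D, E}

Candidate keys of the original relation: {B}, {F, G}.
In {A, B, C, D, E, F, G}, {A} is not a superkey ({A}⁺ restricted to this set is {A, D, E}), so split on A -> D, E into {A, D, E} and {A, B, C, F, G}.
{A, D, E} is in BCNF.
{A, B, C, F, G} is in BCNF.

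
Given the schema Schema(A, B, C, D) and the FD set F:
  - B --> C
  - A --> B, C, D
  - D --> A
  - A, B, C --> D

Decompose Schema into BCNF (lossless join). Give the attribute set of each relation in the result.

Candidate keys of the original relation: {A}, {D}.
{A, B, C, D}: {B} determines {B, C} here but is not a superkey — split on B --> C, giving {B, C} and {A, B, D}.
{B, C} has no BCNF violation.
{A, B, D} has no BCNF violation.

{A, B, D}; {B, C}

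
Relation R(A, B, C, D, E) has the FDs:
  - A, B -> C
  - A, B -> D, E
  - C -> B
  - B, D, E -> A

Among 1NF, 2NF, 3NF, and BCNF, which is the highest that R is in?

3NF

Candidate keys: {A, B}, {A, C}, {B, D, E}, {C, D, E}. Prime attributes: {A, B, C, D, E}.
C -> B breaks BCNF: {C}⁺ = {B, C}, so {C} is not a superkey.
Since {B} ⊆ prime attributes and every other non-superkey FD also has a prime right side, the schema is in 3NF.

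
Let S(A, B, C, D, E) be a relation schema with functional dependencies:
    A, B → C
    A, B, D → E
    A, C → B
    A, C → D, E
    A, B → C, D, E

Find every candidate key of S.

{A, B}, {A, C}

No FD produces {A}, so it must be in every candidate key.
Closure of {A, B} is {A, B, C, D, E}, the whole schema; {A, B} is a candidate key.
Closure of {A, C} is {A, B, C, D, E}, the whole schema; {A, C} is a candidate key.
No proper subset of any of these is a key, and no other minimal superkey exists.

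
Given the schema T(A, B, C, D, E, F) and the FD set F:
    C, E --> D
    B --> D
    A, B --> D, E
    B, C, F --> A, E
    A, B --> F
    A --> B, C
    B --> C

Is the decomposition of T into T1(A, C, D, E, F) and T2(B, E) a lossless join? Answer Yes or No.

The shared attributes are {E} and {E}⁺ = {E}.
The closure covers neither T1 nor T2 entirely; the join is not lossless.

No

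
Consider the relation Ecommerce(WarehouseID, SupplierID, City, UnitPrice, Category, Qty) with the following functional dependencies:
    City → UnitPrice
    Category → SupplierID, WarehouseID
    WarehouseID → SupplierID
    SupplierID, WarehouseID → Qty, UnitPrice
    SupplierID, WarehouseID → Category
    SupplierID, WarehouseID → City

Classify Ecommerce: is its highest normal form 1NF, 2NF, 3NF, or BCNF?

Candidate keys: {Category}, {WarehouseID}. Prime attributes: {Category, WarehouseID}.
City → UnitPrice: {City}⁺ = {City, UnitPrice}, which is not all of the attributes, so the left side is not a superkey — BCNF is violated.
City → UnitPrice has non-prime {UnitPrice} on the right and a non-superkey on the left, so 3NF fails.
All keys have size 1, which rules out partial dependencies — 2NF is satisfied.

2NF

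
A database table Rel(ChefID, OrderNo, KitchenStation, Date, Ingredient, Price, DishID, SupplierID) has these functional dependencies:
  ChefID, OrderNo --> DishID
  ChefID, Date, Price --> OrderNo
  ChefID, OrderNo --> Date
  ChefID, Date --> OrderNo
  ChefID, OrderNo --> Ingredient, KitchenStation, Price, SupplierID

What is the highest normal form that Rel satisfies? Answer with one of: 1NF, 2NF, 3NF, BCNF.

BCNF

Candidate keys: {ChefID, Date}, {ChefID, OrderNo}. Prime attributes: {ChefID, Date, OrderNo}.
The left-hand side of every FD is a superkey, so BCNF is satisfied.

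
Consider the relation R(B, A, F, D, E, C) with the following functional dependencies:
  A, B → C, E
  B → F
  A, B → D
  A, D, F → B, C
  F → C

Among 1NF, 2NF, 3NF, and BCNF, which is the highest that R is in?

Candidate keys: {A, B}, {A, D, F}. Prime attributes: {A, B, D, F}.
For B → F we have {B}⁺ = {B, C, F}; {B} is not a superkey, so BCNF fails.
Because {C} is non-prime and the left side of F → C is not a superkey, the relation is not in 3NF.
{B} is a proper subset of the key {A, B}, and {B}⁺ contains the non-prime attribute {C} — a partial dependency, so 2NF is violated.

1NF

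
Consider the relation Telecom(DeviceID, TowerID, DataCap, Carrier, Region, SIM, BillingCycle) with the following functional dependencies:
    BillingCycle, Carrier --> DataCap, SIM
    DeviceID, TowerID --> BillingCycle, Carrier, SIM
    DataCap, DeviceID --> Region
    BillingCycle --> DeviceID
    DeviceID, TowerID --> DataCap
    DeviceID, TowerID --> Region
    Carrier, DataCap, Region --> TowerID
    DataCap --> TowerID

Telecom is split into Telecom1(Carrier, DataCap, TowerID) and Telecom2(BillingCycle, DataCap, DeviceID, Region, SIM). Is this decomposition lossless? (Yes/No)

No

Common attributes: {DataCap}; their closure is {DataCap, TowerID}.
Telecom1 ⊄ {DataCap, TowerID} and Telecom2 ⊄ {DataCap, TowerID}, so the split is lossy.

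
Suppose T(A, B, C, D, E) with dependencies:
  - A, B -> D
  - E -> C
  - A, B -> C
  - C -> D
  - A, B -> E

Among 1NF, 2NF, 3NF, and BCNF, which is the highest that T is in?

2NF

Candidate key: {A, B}. Prime attributes: {A, B}.
E -> C: {E}⁺ = {C, D, E}, which is not all of the attributes, so the left side is not a superkey — BCNF is violated.
E -> C has non-prime {C} on the right and a non-superkey on the left, so 3NF fails.
No non-prime attribute depends on a proper subset of any candidate key, so 2NF holds.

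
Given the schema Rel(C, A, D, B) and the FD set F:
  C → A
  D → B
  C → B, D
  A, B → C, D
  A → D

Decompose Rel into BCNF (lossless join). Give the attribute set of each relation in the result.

{A, C, D}; {B, D}

Candidate keys of the original relation: {A}, {C}.
In {A, B, C, D}, {D} is not a superkey ({D}⁺ restricted to this set is {B, D}), so split on D → B into {B, D} and {A, C, D}.
{B, D} is in BCNF.
{A, C, D} is in BCNF.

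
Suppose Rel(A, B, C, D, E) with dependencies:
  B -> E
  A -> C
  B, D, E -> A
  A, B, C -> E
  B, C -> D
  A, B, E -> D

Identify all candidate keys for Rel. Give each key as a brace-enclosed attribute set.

{B} never appears on the right of any FD, so every key must include it.
{A, B}⁺ = {A, B, C, D, E}, which is every attribute, so {A, B} is a candidate key.
{B, C}⁺ = {A, B, C, D, E}, which is every attribute, so {B, C} is a candidate key.
{B, D}⁺ = {A, B, C, D, E}, which is every attribute, so {B, D} is a candidate key.
Any other superkey properly contains one of these, so there are no further candidate keys.

{A, B}, {B, C}, {B, D}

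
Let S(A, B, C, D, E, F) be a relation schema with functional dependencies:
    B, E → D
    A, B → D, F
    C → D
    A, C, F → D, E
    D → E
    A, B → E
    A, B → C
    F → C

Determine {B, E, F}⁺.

{B, C, D, E, F}

Start with {B, E, F}.
B, E → D applies; add {D} → now {B, D, E, F}.
F → C applies; add {C} → now {B, C, D, E, F}.
No further FD applies.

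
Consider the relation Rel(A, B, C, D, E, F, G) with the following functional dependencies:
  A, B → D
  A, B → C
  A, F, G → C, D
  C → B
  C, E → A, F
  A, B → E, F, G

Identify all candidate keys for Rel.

{A, B}, {A, C}, {A, F, G}, {C, E}

{A, B} is a candidate key since {A, B}⁺ = {A, B, C, D, E, F, G} covers every attribute.
{A, C} is a candidate key since {A, C}⁺ = {A, B, C, D, E, F, G} covers every attribute.
{C, E} is a candidate key since {C, E}⁺ = {A, B, C, D, E, F, G} covers every attribute.
{A, F, G} is a candidate key since {A, F, G}⁺ = {A, B, C, D, E, F, G} covers every attribute.
Any other superkey properly contains one of these, so there are no further candidate keys.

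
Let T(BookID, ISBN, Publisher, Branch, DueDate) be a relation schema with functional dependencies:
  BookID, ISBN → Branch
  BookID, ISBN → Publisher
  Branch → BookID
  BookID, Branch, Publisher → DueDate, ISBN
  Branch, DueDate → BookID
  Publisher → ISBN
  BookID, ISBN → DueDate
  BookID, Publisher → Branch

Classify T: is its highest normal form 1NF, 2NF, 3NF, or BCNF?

Candidate keys: {BookID, ISBN}, {BookID, Publisher}, {Branch, ISBN}, {Branch, Publisher}. Prime attributes: {BookID, Branch, ISBN, Publisher}.
Branch → BookID: {Branch}⁺ = {BookID, Branch}, which is not all of the attributes, so the left side is not a superkey — BCNF is violated.
But every attribute on its right side ({BookID}) is prime, and the same holds for every other non-superkey FD, so 3NF still holds.

3NF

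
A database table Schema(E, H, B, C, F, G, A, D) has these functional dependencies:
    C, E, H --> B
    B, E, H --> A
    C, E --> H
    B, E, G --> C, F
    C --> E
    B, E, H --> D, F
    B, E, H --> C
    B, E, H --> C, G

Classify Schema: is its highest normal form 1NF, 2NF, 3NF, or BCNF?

BCNF

Candidate keys: {B, E, G}, {B, E, H}, {C}. Prime attributes: {B, C, E, G, H}.
The left-hand side of every FD is a superkey, so BCNF is satisfied.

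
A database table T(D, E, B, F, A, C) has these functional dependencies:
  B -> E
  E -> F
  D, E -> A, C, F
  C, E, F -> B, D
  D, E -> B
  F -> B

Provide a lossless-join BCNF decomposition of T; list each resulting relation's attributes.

Candidate keys of the original relation: {B, C}, {B, D}, {C, E}, {C, F}, {D, E}, {D, F}.
Within {A, B, C, D, E, F}: {B}⁺ ∩ {A, B, C, D, E, F} = {B, E, F}, not the whole set, so B -> E, F violates BCNF; decompose into {B, E, F} and {A, B, C, D}.
{B, E, F}: every determinant is a superkey — BCNF.
{A, B, C, D}: every determinant is a superkey — BCNF.

{A, B, C, D}; {B, E, F}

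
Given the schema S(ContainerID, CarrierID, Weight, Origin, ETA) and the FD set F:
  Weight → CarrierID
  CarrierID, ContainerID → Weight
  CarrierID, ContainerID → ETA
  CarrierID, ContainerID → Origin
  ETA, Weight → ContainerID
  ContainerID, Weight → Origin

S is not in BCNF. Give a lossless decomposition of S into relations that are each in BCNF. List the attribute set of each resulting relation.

Candidate keys of the original relation: {CarrierID, ContainerID}, {ContainerID, Weight}, {ETA, Weight}.
{CarrierID, ContainerID, ETA, Origin, Weight}: {Weight} determines {CarrierID, Weight} here but is not a superkey — split on Weight → CarrierID, giving {CarrierID, Weight} and {ContainerID, ETA, Origin, Weight}.
{CarrierID, Weight}: every determinant is a superkey — BCNF.
{ContainerID, ETA, Origin, Weight}: every determinant is a superkey — BCNF.

{CarrierID, Weight}; {ContainerID, ETA, Origin, Weight}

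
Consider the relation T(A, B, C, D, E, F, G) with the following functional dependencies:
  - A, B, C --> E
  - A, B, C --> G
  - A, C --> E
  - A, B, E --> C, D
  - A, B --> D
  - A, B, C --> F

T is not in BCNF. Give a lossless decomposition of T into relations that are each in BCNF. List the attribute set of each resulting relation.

Candidate keys of the original relation: {A, B, C}, {A, B, E}.
In {A, B, C, D, E, F, G}, {A, C} is not a superkey ({A, C}⁺ restricted to this set is {A, C, E}), so split on A, C --> E into {A, C, E} and {A, B, C, D, F, G}.
{A, C, E}: every determinant is a superkey — BCNF.
In {A, B, C, D, F, G}, {A, B} is not a superkey ({A, B}⁺ restricted to this set is {A, B, D}), so split on A, B --> D into {A, B, D} and {A, B, C, F, G}.
{A, B, D}: every determinant is a superkey — BCNF.
{A, B, C, F, G}: every determinant is a superkey — BCNF.

{A, B, C, F, G}; {A, B, D}; {A, C, E}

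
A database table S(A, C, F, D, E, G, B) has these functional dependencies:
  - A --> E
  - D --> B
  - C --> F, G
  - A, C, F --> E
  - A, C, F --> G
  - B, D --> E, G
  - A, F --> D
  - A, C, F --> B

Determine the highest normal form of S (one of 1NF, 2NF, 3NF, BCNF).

1NF

Candidate key: {A, C}. Prime attributes: {A, C}.
For A --> E we have {A}⁺ = {A, E}; {A} is not a superkey, so BCNF fails.
A --> E determines the non-prime attribute {E} from a non-superkey — 3NF is violated.
Since {A} ⊂ {A, C} and {A}⁺ ⊇ {E} with {E} non-prime, there is a partial dependency; 2NF fails.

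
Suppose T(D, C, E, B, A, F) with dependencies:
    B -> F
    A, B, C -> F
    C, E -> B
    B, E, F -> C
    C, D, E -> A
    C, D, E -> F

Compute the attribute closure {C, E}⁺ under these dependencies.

{B, C, E, F}

Start with {C, E}.
C, E -> B applies; add {B} → now {B, C, E}.
B -> F applies; add {F} → now {B, C, E, F}.
No further FD applies.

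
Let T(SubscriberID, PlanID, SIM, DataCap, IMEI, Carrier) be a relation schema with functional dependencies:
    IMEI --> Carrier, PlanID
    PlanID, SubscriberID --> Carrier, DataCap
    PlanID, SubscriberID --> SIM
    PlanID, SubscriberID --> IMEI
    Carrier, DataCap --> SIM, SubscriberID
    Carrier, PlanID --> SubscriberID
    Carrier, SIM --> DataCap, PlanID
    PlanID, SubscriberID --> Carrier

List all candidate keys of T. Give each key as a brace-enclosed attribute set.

{Carrier, DataCap}, {Carrier, PlanID}, {Carrier, SIM}, {IMEI}, {PlanID, SubscriberID}

{IMEI} is a candidate key since {IMEI}⁺ = {Carrier, DataCap, IMEI, PlanID, SIM, SubscriberID} covers every attribute.
{Carrier, DataCap} is a candidate key since {Carrier, DataCap}⁺ = {Carrier, DataCap, IMEI, PlanID, SIM, SubscriberID} covers every attribute.
{Carrier, PlanID} is a candidate key since {Carrier, PlanID}⁺ = {Carrier, DataCap, IMEI, PlanID, SIM, SubscriberID} covers every attribute.
{Carrier, SIM} is a candidate key since {Carrier, SIM}⁺ = {Carrier, DataCap, IMEI, PlanID, SIM, SubscriberID} covers every attribute.
{PlanID, SubscriberID} is a candidate key since {PlanID, SubscriberID}⁺ = {Carrier, DataCap, IMEI, PlanID, SIM, SubscriberID} covers every attribute.
Any other superkey properly contains one of these, so there are no further candidate keys.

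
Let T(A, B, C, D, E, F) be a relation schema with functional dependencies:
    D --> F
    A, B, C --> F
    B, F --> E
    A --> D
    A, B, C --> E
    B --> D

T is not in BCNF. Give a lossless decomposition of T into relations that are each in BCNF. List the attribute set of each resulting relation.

{A, B, C}; {A, D}; {B, E}; {D, F}

Candidate key of the original relation: {A, B, C}.
{A, B, C, D, E, F}: {D} determines {D, F} here but is not a superkey — split on D --> F, giving {D, F} and {A, B, C, D, E}.
{D, F}: every determinant is a superkey — BCNF.
{A, B, C, D, E}: {A} determines {A, D} here but is not a superkey — split on A --> D, giving {A, D} and {A, B, C, E}.
{A, D}: every determinant is a superkey — BCNF.
{A, B, C, E}: {B} determines {B, E} here but is not a superkey — split on B --> E, giving {B, E} and {A, B, C}.
{B, E}: every determinant is a superkey — BCNF.
{A, B, C}: every determinant is a superkey — BCNF.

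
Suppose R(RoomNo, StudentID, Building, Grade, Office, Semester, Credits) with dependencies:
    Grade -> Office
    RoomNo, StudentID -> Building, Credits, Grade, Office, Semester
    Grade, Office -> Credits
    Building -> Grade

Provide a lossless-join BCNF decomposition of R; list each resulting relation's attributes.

Candidate key of the original relation: {RoomNo, StudentID}.
{Building, Credits, Grade, Office, RoomNo, Semester, StudentID}: {Grade} determines {Credits, Grade, Office} here but is not a superkey — split on Grade -> Credits, Office, giving {Credits, Grade, Office} and {Building, Grade, RoomNo, Semester, StudentID}.
{Credits, Grade, Office} has no BCNF violation.
{Building, Grade, RoomNo, Semester, StudentID}: {Building} determines {Building, Grade} here but is not a superkey — split on Building -> Grade, giving {Building, Grade} and {Building, RoomNo, Semester, StudentID}.
{Building, Grade} has no BCNF violation.
{Building, RoomNo, Semester, StudentID} has no BCNF violation.

{Building, Grade}; {Building, RoomNo, Semester, StudentID}; {Credits, Grade, Office}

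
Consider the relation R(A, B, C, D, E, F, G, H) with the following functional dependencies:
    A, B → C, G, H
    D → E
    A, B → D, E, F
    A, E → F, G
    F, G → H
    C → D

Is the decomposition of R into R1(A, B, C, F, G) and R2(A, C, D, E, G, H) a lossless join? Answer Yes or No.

The shared attributes are {A, C, G} and {A, C, G}⁺ = {A, C, D, E, F, G, H}.
R2 is contained in that closure, so R1 ∩ R2 → R2 holds and the join is lossless.

Yes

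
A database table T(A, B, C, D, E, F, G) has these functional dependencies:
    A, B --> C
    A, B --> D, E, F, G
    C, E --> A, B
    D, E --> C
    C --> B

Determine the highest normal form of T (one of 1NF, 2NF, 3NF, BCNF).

Candidate keys: {A, B}, {A, C}, {C, E}, {D, E}. Prime attributes: {A, B, C, D, E}.
C --> B: {C}⁺ = {B, C}, which is not all of the attributes, so the left side is not a superkey — BCNF is violated.
But every attribute on its right side ({B}) is prime, and the same holds for every other non-superkey FD, so 3NF still holds.

3NF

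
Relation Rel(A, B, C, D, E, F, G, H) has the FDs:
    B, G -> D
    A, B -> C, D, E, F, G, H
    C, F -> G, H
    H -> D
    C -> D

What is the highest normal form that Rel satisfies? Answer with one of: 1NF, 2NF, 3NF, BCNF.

2NF

Candidate key: {A, B}. Prime attributes: {A, B}.
B, G -> D breaks BCNF: {B, G}⁺ = {B, D, G}, so {B, G} is not a superkey.
B, G -> D has non-prime {D} on the right and a non-superkey on the left, so 3NF fails.
Checking every proper subset of each key, none determines a non-prime attribute — 2NF is satisfied.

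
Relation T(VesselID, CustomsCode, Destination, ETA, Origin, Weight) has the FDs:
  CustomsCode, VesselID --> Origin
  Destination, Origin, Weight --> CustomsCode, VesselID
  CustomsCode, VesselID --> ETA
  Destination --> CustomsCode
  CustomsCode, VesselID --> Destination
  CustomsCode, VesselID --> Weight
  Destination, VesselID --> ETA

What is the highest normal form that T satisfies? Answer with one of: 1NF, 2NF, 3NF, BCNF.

Candidate keys: {CustomsCode, VesselID}, {Destination, Origin, Weight}, {Destination, VesselID}. Prime attributes: {CustomsCode, Destination, Origin, VesselID, Weight}.
Destination --> CustomsCode: {Destination}⁺ = {CustomsCode, Destination}, which is not all of the attributes, so the left side is not a superkey — BCNF is violated.
Its right-hand attributes {CustomsCode} are all prime, as are those of every other non-superkey FD — the relation is in 3NF.

3NF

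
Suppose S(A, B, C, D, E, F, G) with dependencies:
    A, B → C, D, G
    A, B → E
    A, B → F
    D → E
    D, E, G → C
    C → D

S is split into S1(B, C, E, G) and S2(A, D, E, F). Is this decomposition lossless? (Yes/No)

The shared attributes are {E} and {E}⁺ = {E}.
The closure covers neither S1 nor S2 entirely; the join is not lossless.

No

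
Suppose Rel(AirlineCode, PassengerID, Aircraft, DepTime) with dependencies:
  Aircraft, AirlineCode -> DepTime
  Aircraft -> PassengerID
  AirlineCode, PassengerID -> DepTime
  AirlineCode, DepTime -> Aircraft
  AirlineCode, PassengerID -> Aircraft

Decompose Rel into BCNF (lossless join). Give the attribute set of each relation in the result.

Candidate keys of the original relation: {Aircraft, AirlineCode}, {AirlineCode, DepTime}, {AirlineCode, PassengerID}.
In {Aircraft, AirlineCode, DepTime, PassengerID}, {Aircraft} is not a superkey ({Aircraft}⁺ restricted to this set is {Aircraft, PassengerID}), so split on Aircraft -> PassengerID into {Aircraft, PassengerID} and {Aircraft, AirlineCode, DepTime}.
{Aircraft, PassengerID}: every determinant is a superkey — BCNF.
{Aircraft, AirlineCode, DepTime}: every determinant is a superkey — BCNF.

{Aircraft, AirlineCode, DepTime}; {Aircraft, PassengerID}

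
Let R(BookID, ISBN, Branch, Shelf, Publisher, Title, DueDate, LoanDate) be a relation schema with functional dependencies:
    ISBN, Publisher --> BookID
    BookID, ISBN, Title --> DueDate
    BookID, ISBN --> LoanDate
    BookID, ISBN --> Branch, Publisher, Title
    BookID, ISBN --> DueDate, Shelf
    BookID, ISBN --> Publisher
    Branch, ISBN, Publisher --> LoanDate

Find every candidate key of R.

No FD produces {ISBN}, so it must be in every candidate key.
Closure of {BookID, ISBN} is {BookID, Branch, DueDate, ISBN, LoanDate, Publisher, Shelf, Title}, the whole schema; {BookID, ISBN} is a candidate key.
Closure of {ISBN, Publisher} is {BookID, Branch, DueDate, ISBN, LoanDate, Publisher, Shelf, Title}, the whole schema; {ISBN, Publisher} is a candidate key.
Any other superkey properly contains one of these, so there are no further candidate keys.

{BookID, ISBN}, {ISBN, Publisher}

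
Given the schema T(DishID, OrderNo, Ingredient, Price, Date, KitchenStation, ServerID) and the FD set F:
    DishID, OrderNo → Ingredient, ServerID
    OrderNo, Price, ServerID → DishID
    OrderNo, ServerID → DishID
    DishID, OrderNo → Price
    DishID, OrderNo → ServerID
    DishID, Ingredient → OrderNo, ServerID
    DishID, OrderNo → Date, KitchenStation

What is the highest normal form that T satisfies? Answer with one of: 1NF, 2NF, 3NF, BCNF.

BCNF

Candidate keys: {DishID, Ingredient}, {DishID, OrderNo}, {OrderNo, ServerID}. Prime attributes: {DishID, Ingredient, OrderNo, ServerID}.
Each dependency's left side is a superkey — BCNF holds.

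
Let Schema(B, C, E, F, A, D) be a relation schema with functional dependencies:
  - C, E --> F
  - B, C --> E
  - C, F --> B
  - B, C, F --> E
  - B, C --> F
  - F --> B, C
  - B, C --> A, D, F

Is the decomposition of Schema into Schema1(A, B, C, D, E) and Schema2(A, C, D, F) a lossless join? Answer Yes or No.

No

Common attributes: {A, C, D}; their closure is {A, C, D}.
The closure covers neither Schema1 nor Schema2 entirely; the join is not lossless.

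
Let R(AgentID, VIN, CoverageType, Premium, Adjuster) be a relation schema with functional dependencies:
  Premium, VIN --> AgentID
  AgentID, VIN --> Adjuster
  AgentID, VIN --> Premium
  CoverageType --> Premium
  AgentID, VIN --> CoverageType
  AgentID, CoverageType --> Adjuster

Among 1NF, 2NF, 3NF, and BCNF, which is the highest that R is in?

Candidate keys: {AgentID, VIN}, {CoverageType, VIN}, {Premium, VIN}. Prime attributes: {AgentID, CoverageType, Premium, VIN}.
CoverageType --> Premium: {CoverageType}⁺ = {CoverageType, Premium}, which is not all of the attributes, so the left side is not a superkey — BCNF is violated.
AgentID, CoverageType --> Adjuster has non-prime {Adjuster} on the right and a non-superkey on the left, so 3NF fails.
No proper subset of a key has a non-prime attribute in its closure, so there is no partial dependency; 2NF holds.

2NF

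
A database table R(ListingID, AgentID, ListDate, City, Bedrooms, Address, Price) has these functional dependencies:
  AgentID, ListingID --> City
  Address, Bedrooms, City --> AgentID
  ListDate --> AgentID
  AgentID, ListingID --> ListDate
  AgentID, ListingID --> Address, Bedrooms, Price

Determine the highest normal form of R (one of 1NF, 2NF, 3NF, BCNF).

3NF

Candidate keys: {Address, Bedrooms, City, ListingID}, {AgentID, ListingID}, {ListDate, ListingID}. Prime attributes: {Address, AgentID, Bedrooms, City, ListDate, ListingID}.
For Address, Bedrooms, City --> AgentID we have {Address, Bedrooms, City}⁺ = {Address, AgentID, Bedrooms, City}; {Address, Bedrooms, City} is not a superkey, so BCNF fails.
Its right-hand attributes {AgentID} are all prime, as are those of every other non-superkey FD — the relation is in 3NF.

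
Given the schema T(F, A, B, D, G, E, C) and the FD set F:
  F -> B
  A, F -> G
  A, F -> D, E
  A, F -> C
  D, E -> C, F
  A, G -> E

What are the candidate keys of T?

{A} never appears on the right of any FD, so every key must include it.
Closure of {A, F} is {A, B, C, D, E, F, G}, the whole schema; {A, F} is a candidate key.
Closure of {A, D, E} is {A, B, C, D, E, F, G}, the whole schema; {A, D, E} is a candidate key.
Closure of {A, D, G} is {A, B, C, D, E, F, G}, the whole schema; {A, D, G} is a candidate key.
Any other superkey properly contains one of these, so there are no further candidate keys.

{A, D, E}, {A, D, G}, {A, F}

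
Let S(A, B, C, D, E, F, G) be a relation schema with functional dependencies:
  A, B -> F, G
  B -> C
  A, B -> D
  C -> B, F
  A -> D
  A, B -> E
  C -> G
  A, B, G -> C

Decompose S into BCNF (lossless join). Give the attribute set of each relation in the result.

{A, B, E}; {A, D}; {B, C, F, G}

Candidate keys of the original relation: {A, B}, {A, C}.
{A, B, C, D, E, F, G}: {B} determines {B, C, F, G} here but is not a superkey — split on B -> C, F, G, giving {B, C, F, G} and {A, B, D, E}.
{B, C, F, G} is in BCNF.
{A, B, D, E}: {A} determines {A, D} here but is not a superkey — split on A -> D, giving {A, D} and {A, B, E}.
{A, D} is in BCNF.
{A, B, E} is in BCNF.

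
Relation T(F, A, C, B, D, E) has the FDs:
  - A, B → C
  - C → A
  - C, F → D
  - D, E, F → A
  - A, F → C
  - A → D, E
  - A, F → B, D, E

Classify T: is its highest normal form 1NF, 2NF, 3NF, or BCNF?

3NF

Candidate keys: {A, F}, {C, F}, {D, E, F}. Prime attributes: {A, C, D, E, F}.
A, B → C breaks BCNF: {A, B}⁺ = {A, B, C, D, E}, so {A, B} is not a superkey.
Its right-hand attributes {C} are all prime, as are those of every other non-superkey FD — the relation is in 3NF.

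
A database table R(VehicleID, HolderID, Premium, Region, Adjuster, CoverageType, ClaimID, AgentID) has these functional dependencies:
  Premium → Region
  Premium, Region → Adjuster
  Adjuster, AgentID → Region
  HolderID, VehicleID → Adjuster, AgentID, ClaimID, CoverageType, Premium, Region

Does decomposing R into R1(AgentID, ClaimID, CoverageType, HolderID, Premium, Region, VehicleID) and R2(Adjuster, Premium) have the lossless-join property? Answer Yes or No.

Yes

R1 ∩ R2 = {Premium}; its closure under F is {Adjuster, Premium, Region}.
R2 is contained in that closure, so R1 ∩ R2 → R2 holds and the join is lossless.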